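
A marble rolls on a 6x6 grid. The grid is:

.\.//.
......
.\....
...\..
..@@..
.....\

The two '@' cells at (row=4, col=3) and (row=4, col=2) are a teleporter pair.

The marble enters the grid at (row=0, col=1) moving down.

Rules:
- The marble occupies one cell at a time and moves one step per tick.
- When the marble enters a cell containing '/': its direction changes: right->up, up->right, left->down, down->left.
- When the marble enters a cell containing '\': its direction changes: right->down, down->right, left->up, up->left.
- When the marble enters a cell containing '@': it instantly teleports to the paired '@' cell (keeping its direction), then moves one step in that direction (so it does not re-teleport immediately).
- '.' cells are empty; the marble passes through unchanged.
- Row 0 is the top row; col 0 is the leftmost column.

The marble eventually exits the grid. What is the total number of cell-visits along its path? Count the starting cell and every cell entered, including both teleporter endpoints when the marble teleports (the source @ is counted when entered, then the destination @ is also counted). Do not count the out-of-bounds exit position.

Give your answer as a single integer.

Step 1: enter (0,1), '\' deflects down->right, move right to (0,2)
Step 2: enter (0,2), '.' pass, move right to (0,3)
Step 3: enter (0,3), '/' deflects right->up, move up to (-1,3)
Step 4: at (-1,3) — EXIT via top edge, pos 3
Path length (cell visits): 3

Answer: 3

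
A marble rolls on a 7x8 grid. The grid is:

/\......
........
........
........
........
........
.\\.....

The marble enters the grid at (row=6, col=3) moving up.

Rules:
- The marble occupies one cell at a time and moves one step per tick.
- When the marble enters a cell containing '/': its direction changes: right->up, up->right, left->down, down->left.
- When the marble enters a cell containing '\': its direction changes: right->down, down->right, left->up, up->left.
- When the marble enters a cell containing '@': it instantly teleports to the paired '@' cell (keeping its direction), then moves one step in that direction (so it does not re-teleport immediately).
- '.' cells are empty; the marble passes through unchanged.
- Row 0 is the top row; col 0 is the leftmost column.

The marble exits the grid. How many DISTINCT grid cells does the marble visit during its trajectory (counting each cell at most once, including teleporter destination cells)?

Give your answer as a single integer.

Step 1: enter (6,3), '.' pass, move up to (5,3)
Step 2: enter (5,3), '.' pass, move up to (4,3)
Step 3: enter (4,3), '.' pass, move up to (3,3)
Step 4: enter (3,3), '.' pass, move up to (2,3)
Step 5: enter (2,3), '.' pass, move up to (1,3)
Step 6: enter (1,3), '.' pass, move up to (0,3)
Step 7: enter (0,3), '.' pass, move up to (-1,3)
Step 8: at (-1,3) — EXIT via top edge, pos 3
Distinct cells visited: 7 (path length 7)

Answer: 7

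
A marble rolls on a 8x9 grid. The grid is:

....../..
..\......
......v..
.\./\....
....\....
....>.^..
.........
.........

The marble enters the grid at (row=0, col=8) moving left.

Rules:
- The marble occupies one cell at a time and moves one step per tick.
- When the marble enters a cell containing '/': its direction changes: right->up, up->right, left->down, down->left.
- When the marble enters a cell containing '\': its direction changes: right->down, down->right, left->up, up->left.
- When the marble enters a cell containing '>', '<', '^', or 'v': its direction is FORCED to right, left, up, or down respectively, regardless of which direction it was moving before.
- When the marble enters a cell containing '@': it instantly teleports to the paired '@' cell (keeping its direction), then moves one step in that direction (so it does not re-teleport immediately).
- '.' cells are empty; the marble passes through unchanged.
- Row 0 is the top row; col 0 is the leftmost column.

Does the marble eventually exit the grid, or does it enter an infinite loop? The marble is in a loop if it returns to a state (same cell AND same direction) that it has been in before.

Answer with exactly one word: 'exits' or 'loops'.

Answer: loops

Derivation:
Step 1: enter (0,8), '.' pass, move left to (0,7)
Step 2: enter (0,7), '.' pass, move left to (0,6)
Step 3: enter (0,6), '/' deflects left->down, move down to (1,6)
Step 4: enter (1,6), '.' pass, move down to (2,6)
Step 5: enter (2,6), 'v' forces down->down, move down to (3,6)
Step 6: enter (3,6), '.' pass, move down to (4,6)
Step 7: enter (4,6), '.' pass, move down to (5,6)
Step 8: enter (5,6), '^' forces down->up, move up to (4,6)
Step 9: enter (4,6), '.' pass, move up to (3,6)
Step 10: enter (3,6), '.' pass, move up to (2,6)
Step 11: enter (2,6), 'v' forces up->down, move down to (3,6)
Step 12: at (3,6) dir=down — LOOP DETECTED (seen before)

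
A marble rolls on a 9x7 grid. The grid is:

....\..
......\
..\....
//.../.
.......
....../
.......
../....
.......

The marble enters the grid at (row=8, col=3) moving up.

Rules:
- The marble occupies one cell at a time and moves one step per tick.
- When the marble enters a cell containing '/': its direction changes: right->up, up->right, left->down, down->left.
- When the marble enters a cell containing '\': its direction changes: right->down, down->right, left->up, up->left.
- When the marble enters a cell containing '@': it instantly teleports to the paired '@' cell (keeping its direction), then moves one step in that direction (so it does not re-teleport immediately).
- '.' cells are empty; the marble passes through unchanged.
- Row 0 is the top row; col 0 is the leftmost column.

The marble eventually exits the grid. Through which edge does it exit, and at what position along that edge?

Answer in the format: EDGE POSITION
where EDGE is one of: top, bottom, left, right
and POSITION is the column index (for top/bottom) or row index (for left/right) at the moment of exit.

Step 1: enter (8,3), '.' pass, move up to (7,3)
Step 2: enter (7,3), '.' pass, move up to (6,3)
Step 3: enter (6,3), '.' pass, move up to (5,3)
Step 4: enter (5,3), '.' pass, move up to (4,3)
Step 5: enter (4,3), '.' pass, move up to (3,3)
Step 6: enter (3,3), '.' pass, move up to (2,3)
Step 7: enter (2,3), '.' pass, move up to (1,3)
Step 8: enter (1,3), '.' pass, move up to (0,3)
Step 9: enter (0,3), '.' pass, move up to (-1,3)
Step 10: at (-1,3) — EXIT via top edge, pos 3

Answer: top 3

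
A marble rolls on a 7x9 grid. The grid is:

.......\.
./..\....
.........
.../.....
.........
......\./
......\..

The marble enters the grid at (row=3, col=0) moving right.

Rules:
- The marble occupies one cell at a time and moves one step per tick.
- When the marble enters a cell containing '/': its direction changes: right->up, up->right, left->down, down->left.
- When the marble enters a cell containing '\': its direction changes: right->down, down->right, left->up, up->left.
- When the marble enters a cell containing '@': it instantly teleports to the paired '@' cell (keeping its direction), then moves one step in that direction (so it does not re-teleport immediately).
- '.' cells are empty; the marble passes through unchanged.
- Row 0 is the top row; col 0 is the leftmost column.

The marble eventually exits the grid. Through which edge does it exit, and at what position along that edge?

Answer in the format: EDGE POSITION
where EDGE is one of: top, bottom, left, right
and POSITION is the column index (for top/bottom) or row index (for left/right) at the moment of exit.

Step 1: enter (3,0), '.' pass, move right to (3,1)
Step 2: enter (3,1), '.' pass, move right to (3,2)
Step 3: enter (3,2), '.' pass, move right to (3,3)
Step 4: enter (3,3), '/' deflects right->up, move up to (2,3)
Step 5: enter (2,3), '.' pass, move up to (1,3)
Step 6: enter (1,3), '.' pass, move up to (0,3)
Step 7: enter (0,3), '.' pass, move up to (-1,3)
Step 8: at (-1,3) — EXIT via top edge, pos 3

Answer: top 3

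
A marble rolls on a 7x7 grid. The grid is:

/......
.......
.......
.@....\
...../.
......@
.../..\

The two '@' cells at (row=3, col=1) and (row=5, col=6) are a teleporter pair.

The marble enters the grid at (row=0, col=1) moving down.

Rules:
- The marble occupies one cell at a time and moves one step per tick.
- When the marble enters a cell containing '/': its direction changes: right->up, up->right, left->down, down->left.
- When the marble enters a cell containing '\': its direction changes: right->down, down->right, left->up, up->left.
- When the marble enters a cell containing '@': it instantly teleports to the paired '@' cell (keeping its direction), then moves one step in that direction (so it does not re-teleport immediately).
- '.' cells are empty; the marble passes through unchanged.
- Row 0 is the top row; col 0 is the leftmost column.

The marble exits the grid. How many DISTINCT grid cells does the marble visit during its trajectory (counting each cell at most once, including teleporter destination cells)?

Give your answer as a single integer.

Step 1: enter (0,1), '.' pass, move down to (1,1)
Step 2: enter (1,1), '.' pass, move down to (2,1)
Step 3: enter (2,1), '.' pass, move down to (3,1)
Step 4: enter (3,1), '@' teleport (3,1)->(5,6), also enter (5,6), move down to (6,6)
Step 5: enter (6,6), '\' deflects down->right, move right to (6,7)
Step 6: at (6,7) — EXIT via right edge, pos 6
Distinct cells visited: 6 (path length 6)

Answer: 6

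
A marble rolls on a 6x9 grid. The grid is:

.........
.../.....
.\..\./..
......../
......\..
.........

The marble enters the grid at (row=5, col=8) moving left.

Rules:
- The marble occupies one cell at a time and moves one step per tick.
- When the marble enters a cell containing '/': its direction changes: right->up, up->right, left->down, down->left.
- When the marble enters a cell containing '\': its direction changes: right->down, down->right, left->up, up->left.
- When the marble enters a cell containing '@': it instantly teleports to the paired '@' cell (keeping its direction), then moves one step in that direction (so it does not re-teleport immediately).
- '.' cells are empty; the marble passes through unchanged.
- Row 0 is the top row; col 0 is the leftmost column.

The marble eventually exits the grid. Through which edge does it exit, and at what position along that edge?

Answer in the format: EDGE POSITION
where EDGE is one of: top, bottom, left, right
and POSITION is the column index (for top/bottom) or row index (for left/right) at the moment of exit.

Answer: left 5

Derivation:
Step 1: enter (5,8), '.' pass, move left to (5,7)
Step 2: enter (5,7), '.' pass, move left to (5,6)
Step 3: enter (5,6), '.' pass, move left to (5,5)
Step 4: enter (5,5), '.' pass, move left to (5,4)
Step 5: enter (5,4), '.' pass, move left to (5,3)
Step 6: enter (5,3), '.' pass, move left to (5,2)
Step 7: enter (5,2), '.' pass, move left to (5,1)
Step 8: enter (5,1), '.' pass, move left to (5,0)
Step 9: enter (5,0), '.' pass, move left to (5,-1)
Step 10: at (5,-1) — EXIT via left edge, pos 5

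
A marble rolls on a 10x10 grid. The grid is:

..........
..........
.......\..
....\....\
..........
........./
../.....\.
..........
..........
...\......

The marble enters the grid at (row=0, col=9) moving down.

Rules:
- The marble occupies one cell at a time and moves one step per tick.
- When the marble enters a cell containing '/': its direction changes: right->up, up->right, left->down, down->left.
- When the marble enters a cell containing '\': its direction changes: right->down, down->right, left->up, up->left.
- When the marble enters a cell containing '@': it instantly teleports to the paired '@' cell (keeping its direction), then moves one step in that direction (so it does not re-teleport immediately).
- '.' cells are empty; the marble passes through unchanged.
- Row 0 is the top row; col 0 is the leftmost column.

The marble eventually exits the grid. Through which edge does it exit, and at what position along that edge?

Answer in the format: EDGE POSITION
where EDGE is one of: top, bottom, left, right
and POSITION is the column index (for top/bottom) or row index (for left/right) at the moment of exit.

Step 1: enter (0,9), '.' pass, move down to (1,9)
Step 2: enter (1,9), '.' pass, move down to (2,9)
Step 3: enter (2,9), '.' pass, move down to (3,9)
Step 4: enter (3,9), '\' deflects down->right, move right to (3,10)
Step 5: at (3,10) — EXIT via right edge, pos 3

Answer: right 3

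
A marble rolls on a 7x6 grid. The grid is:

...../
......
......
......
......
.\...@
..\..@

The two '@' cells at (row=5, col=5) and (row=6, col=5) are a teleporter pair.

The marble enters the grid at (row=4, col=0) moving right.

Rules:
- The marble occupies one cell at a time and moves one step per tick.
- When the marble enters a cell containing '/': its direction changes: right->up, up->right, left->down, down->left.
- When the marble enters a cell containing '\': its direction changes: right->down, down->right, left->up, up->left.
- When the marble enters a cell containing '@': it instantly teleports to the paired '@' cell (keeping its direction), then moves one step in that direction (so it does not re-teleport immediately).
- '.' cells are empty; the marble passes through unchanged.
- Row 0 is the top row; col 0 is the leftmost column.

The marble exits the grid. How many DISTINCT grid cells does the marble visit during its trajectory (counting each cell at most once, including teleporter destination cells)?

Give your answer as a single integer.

Answer: 6

Derivation:
Step 1: enter (4,0), '.' pass, move right to (4,1)
Step 2: enter (4,1), '.' pass, move right to (4,2)
Step 3: enter (4,2), '.' pass, move right to (4,3)
Step 4: enter (4,3), '.' pass, move right to (4,4)
Step 5: enter (4,4), '.' pass, move right to (4,5)
Step 6: enter (4,5), '.' pass, move right to (4,6)
Step 7: at (4,6) — EXIT via right edge, pos 4
Distinct cells visited: 6 (path length 6)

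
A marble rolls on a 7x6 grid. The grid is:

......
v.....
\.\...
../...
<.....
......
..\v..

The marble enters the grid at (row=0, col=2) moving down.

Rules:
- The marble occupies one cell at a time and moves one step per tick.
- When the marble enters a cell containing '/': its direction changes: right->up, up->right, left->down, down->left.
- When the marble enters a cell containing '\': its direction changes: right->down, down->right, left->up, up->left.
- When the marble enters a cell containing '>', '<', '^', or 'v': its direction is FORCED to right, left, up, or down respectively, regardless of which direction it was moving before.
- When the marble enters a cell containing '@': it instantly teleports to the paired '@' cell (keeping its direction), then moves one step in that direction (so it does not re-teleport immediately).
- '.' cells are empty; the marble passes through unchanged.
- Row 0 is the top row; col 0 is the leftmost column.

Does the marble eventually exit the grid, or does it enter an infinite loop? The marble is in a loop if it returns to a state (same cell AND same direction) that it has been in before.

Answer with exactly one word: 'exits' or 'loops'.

Answer: exits

Derivation:
Step 1: enter (0,2), '.' pass, move down to (1,2)
Step 2: enter (1,2), '.' pass, move down to (2,2)
Step 3: enter (2,2), '\' deflects down->right, move right to (2,3)
Step 4: enter (2,3), '.' pass, move right to (2,4)
Step 5: enter (2,4), '.' pass, move right to (2,5)
Step 6: enter (2,5), '.' pass, move right to (2,6)
Step 7: at (2,6) — EXIT via right edge, pos 2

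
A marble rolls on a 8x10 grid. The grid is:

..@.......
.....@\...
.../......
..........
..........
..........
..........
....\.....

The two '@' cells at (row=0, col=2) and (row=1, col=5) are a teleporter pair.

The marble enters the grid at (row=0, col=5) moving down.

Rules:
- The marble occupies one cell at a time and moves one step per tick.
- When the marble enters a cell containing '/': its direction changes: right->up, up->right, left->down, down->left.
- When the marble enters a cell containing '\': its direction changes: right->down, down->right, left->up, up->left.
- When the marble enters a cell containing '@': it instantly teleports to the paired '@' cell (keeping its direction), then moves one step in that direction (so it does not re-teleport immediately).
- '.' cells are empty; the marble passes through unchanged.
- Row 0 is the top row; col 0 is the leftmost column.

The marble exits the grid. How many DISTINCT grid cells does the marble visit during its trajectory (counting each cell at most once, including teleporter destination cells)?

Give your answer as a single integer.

Step 1: enter (0,5), '.' pass, move down to (1,5)
Step 2: enter (1,5), '@' teleport (1,5)->(0,2), also enter (0,2), move down to (1,2)
Step 3: enter (1,2), '.' pass, move down to (2,2)
Step 4: enter (2,2), '.' pass, move down to (3,2)
Step 5: enter (3,2), '.' pass, move down to (4,2)
Step 6: enter (4,2), '.' pass, move down to (5,2)
Step 7: enter (5,2), '.' pass, move down to (6,2)
Step 8: enter (6,2), '.' pass, move down to (7,2)
Step 9: enter (7,2), '.' pass, move down to (8,2)
Step 10: at (8,2) — EXIT via bottom edge, pos 2
Distinct cells visited: 10 (path length 10)

Answer: 10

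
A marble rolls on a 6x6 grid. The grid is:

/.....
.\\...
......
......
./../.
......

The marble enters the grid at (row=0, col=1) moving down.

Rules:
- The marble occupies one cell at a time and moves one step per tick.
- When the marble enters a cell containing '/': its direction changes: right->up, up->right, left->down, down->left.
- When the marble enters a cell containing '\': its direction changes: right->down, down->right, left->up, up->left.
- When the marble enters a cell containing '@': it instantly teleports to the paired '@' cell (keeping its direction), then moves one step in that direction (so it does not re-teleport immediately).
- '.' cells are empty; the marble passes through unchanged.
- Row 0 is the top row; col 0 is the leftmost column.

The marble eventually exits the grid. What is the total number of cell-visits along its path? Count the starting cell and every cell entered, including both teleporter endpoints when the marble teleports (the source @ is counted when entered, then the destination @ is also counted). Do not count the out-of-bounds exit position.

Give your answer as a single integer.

Step 1: enter (0,1), '.' pass, move down to (1,1)
Step 2: enter (1,1), '\' deflects down->right, move right to (1,2)
Step 3: enter (1,2), '\' deflects right->down, move down to (2,2)
Step 4: enter (2,2), '.' pass, move down to (3,2)
Step 5: enter (3,2), '.' pass, move down to (4,2)
Step 6: enter (4,2), '.' pass, move down to (5,2)
Step 7: enter (5,2), '.' pass, move down to (6,2)
Step 8: at (6,2) — EXIT via bottom edge, pos 2
Path length (cell visits): 7

Answer: 7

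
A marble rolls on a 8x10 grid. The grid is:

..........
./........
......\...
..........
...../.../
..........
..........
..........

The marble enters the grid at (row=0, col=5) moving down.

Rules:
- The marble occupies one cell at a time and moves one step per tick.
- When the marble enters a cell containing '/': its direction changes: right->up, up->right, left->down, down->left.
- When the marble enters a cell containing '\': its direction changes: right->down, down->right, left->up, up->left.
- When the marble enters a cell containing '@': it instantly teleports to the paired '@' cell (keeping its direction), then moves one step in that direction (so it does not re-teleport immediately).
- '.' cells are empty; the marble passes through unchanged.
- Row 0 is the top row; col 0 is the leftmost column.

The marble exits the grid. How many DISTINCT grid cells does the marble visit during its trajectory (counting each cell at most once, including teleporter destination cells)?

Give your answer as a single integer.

Answer: 10

Derivation:
Step 1: enter (0,5), '.' pass, move down to (1,5)
Step 2: enter (1,5), '.' pass, move down to (2,5)
Step 3: enter (2,5), '.' pass, move down to (3,5)
Step 4: enter (3,5), '.' pass, move down to (4,5)
Step 5: enter (4,5), '/' deflects down->left, move left to (4,4)
Step 6: enter (4,4), '.' pass, move left to (4,3)
Step 7: enter (4,3), '.' pass, move left to (4,2)
Step 8: enter (4,2), '.' pass, move left to (4,1)
Step 9: enter (4,1), '.' pass, move left to (4,0)
Step 10: enter (4,0), '.' pass, move left to (4,-1)
Step 11: at (4,-1) — EXIT via left edge, pos 4
Distinct cells visited: 10 (path length 10)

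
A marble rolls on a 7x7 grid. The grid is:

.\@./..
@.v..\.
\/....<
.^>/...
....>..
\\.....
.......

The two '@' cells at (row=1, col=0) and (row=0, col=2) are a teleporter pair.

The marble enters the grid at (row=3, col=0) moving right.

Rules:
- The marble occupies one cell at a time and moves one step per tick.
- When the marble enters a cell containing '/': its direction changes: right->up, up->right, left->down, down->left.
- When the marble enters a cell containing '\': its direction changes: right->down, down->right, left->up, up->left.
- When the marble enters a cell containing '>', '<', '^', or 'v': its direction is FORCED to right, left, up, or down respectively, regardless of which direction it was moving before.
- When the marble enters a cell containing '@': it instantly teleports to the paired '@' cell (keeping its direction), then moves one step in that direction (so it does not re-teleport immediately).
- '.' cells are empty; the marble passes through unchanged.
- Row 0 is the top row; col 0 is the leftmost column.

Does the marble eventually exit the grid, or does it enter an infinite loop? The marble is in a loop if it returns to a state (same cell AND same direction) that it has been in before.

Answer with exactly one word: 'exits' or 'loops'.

Step 1: enter (3,0), '.' pass, move right to (3,1)
Step 2: enter (3,1), '^' forces right->up, move up to (2,1)
Step 3: enter (2,1), '/' deflects up->right, move right to (2,2)
Step 4: enter (2,2), '.' pass, move right to (2,3)
Step 5: enter (2,3), '.' pass, move right to (2,4)
Step 6: enter (2,4), '.' pass, move right to (2,5)
Step 7: enter (2,5), '.' pass, move right to (2,6)
Step 8: enter (2,6), '<' forces right->left, move left to (2,5)
Step 9: enter (2,5), '.' pass, move left to (2,4)
Step 10: enter (2,4), '.' pass, move left to (2,3)
Step 11: enter (2,3), '.' pass, move left to (2,2)
Step 12: enter (2,2), '.' pass, move left to (2,1)
Step 13: enter (2,1), '/' deflects left->down, move down to (3,1)
Step 14: enter (3,1), '^' forces down->up, move up to (2,1)
Step 15: at (2,1) dir=up — LOOP DETECTED (seen before)

Answer: loops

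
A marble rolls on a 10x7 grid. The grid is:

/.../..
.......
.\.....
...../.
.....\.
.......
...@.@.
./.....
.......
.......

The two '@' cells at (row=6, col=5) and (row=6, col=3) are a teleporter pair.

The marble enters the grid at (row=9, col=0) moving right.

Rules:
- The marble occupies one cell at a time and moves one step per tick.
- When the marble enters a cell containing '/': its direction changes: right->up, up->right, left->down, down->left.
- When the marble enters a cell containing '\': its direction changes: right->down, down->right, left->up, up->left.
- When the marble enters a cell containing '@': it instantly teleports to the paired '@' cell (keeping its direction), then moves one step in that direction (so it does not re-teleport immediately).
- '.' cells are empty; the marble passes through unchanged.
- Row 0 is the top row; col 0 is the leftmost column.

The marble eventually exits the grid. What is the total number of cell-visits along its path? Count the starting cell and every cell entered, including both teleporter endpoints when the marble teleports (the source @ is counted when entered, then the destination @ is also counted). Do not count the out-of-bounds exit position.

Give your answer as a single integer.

Answer: 7

Derivation:
Step 1: enter (9,0), '.' pass, move right to (9,1)
Step 2: enter (9,1), '.' pass, move right to (9,2)
Step 3: enter (9,2), '.' pass, move right to (9,3)
Step 4: enter (9,3), '.' pass, move right to (9,4)
Step 5: enter (9,4), '.' pass, move right to (9,5)
Step 6: enter (9,5), '.' pass, move right to (9,6)
Step 7: enter (9,6), '.' pass, move right to (9,7)
Step 8: at (9,7) — EXIT via right edge, pos 9
Path length (cell visits): 7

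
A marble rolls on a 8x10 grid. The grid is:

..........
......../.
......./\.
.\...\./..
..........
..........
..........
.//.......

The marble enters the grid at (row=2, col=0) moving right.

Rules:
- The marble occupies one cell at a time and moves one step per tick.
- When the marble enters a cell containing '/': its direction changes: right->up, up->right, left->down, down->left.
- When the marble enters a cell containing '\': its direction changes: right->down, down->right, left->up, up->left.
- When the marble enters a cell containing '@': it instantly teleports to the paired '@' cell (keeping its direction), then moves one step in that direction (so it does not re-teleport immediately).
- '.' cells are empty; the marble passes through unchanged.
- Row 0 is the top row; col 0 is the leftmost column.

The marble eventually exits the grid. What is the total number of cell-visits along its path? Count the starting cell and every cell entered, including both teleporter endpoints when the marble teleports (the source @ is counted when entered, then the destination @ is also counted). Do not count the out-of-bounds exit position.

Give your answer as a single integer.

Answer: 10

Derivation:
Step 1: enter (2,0), '.' pass, move right to (2,1)
Step 2: enter (2,1), '.' pass, move right to (2,2)
Step 3: enter (2,2), '.' pass, move right to (2,3)
Step 4: enter (2,3), '.' pass, move right to (2,4)
Step 5: enter (2,4), '.' pass, move right to (2,5)
Step 6: enter (2,5), '.' pass, move right to (2,6)
Step 7: enter (2,6), '.' pass, move right to (2,7)
Step 8: enter (2,7), '/' deflects right->up, move up to (1,7)
Step 9: enter (1,7), '.' pass, move up to (0,7)
Step 10: enter (0,7), '.' pass, move up to (-1,7)
Step 11: at (-1,7) — EXIT via top edge, pos 7
Path length (cell visits): 10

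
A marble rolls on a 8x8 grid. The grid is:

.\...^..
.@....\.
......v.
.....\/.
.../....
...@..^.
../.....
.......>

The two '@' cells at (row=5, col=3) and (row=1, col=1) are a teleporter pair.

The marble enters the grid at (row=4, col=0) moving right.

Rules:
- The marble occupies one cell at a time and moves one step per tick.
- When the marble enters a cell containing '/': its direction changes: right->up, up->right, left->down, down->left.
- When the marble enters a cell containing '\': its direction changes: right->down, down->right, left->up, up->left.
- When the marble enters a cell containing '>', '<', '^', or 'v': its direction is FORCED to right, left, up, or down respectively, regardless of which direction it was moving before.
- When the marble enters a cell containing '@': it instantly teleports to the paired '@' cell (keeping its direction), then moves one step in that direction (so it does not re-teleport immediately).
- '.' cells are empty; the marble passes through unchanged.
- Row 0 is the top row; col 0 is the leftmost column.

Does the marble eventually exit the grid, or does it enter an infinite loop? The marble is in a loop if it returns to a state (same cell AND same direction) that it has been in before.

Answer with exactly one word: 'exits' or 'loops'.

Step 1: enter (4,0), '.' pass, move right to (4,1)
Step 2: enter (4,1), '.' pass, move right to (4,2)
Step 3: enter (4,2), '.' pass, move right to (4,3)
Step 4: enter (4,3), '/' deflects right->up, move up to (3,3)
Step 5: enter (3,3), '.' pass, move up to (2,3)
Step 6: enter (2,3), '.' pass, move up to (1,3)
Step 7: enter (1,3), '.' pass, move up to (0,3)
Step 8: enter (0,3), '.' pass, move up to (-1,3)
Step 9: at (-1,3) — EXIT via top edge, pos 3

Answer: exits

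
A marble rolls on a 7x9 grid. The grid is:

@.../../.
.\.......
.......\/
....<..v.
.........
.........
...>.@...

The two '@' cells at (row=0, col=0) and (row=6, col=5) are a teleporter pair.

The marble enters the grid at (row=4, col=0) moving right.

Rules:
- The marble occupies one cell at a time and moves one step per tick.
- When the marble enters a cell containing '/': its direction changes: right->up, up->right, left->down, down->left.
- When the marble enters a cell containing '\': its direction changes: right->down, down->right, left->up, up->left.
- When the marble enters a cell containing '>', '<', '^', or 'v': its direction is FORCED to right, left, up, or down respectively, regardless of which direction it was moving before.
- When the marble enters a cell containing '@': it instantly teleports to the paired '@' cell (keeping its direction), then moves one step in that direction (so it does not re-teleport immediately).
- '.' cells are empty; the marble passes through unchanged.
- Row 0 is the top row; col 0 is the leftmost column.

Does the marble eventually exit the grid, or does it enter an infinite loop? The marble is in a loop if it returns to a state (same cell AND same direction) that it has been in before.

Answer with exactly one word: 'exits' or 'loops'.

Step 1: enter (4,0), '.' pass, move right to (4,1)
Step 2: enter (4,1), '.' pass, move right to (4,2)
Step 3: enter (4,2), '.' pass, move right to (4,3)
Step 4: enter (4,3), '.' pass, move right to (4,4)
Step 5: enter (4,4), '.' pass, move right to (4,5)
Step 6: enter (4,5), '.' pass, move right to (4,6)
Step 7: enter (4,6), '.' pass, move right to (4,7)
Step 8: enter (4,7), '.' pass, move right to (4,8)
Step 9: enter (4,8), '.' pass, move right to (4,9)
Step 10: at (4,9) — EXIT via right edge, pos 4

Answer: exits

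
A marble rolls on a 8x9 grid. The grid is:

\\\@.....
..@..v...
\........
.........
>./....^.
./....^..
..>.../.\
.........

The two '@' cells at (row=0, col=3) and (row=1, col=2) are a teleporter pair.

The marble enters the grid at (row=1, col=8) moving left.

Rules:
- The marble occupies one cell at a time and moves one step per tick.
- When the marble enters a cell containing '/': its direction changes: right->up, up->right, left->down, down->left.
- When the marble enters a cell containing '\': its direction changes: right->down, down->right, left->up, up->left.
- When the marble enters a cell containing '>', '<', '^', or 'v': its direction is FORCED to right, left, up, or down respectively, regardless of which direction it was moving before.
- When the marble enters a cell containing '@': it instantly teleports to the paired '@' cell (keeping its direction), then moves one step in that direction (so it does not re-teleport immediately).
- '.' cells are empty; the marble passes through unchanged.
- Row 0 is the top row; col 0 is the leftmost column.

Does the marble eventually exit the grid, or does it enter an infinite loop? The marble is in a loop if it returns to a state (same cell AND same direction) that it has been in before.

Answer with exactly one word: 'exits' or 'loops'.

Answer: exits

Derivation:
Step 1: enter (1,8), '.' pass, move left to (1,7)
Step 2: enter (1,7), '.' pass, move left to (1,6)
Step 3: enter (1,6), '.' pass, move left to (1,5)
Step 4: enter (1,5), 'v' forces left->down, move down to (2,5)
Step 5: enter (2,5), '.' pass, move down to (3,5)
Step 6: enter (3,5), '.' pass, move down to (4,5)
Step 7: enter (4,5), '.' pass, move down to (5,5)
Step 8: enter (5,5), '.' pass, move down to (6,5)
Step 9: enter (6,5), '.' pass, move down to (7,5)
Step 10: enter (7,5), '.' pass, move down to (8,5)
Step 11: at (8,5) — EXIT via bottom edge, pos 5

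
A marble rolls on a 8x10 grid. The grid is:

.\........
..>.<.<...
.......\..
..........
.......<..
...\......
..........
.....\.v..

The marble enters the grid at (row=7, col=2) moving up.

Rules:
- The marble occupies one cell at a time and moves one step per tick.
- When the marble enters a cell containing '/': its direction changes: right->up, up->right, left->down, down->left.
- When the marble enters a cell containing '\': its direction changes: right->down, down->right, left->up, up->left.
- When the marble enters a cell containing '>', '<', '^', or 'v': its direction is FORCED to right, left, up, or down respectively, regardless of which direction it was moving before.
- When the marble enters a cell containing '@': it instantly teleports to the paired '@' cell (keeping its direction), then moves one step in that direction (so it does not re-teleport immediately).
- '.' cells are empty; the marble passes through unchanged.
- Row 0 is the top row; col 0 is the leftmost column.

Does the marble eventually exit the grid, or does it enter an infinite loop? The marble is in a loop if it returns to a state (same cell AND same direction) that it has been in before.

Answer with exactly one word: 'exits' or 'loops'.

Step 1: enter (7,2), '.' pass, move up to (6,2)
Step 2: enter (6,2), '.' pass, move up to (5,2)
Step 3: enter (5,2), '.' pass, move up to (4,2)
Step 4: enter (4,2), '.' pass, move up to (3,2)
Step 5: enter (3,2), '.' pass, move up to (2,2)
Step 6: enter (2,2), '.' pass, move up to (1,2)
Step 7: enter (1,2), '>' forces up->right, move right to (1,3)
Step 8: enter (1,3), '.' pass, move right to (1,4)
Step 9: enter (1,4), '<' forces right->left, move left to (1,3)
Step 10: enter (1,3), '.' pass, move left to (1,2)
Step 11: enter (1,2), '>' forces left->right, move right to (1,3)
Step 12: at (1,3) dir=right — LOOP DETECTED (seen before)

Answer: loops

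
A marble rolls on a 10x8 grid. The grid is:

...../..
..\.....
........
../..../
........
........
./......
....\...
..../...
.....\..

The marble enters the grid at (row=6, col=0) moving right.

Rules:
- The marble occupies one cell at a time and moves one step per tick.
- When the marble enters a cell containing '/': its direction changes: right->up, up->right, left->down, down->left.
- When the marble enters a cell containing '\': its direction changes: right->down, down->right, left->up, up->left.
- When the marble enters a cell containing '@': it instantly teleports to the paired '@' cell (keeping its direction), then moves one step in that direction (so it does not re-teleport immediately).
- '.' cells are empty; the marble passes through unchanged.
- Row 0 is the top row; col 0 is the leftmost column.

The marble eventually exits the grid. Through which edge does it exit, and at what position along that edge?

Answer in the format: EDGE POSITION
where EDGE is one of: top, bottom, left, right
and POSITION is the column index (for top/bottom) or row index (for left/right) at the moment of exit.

Answer: top 1

Derivation:
Step 1: enter (6,0), '.' pass, move right to (6,1)
Step 2: enter (6,1), '/' deflects right->up, move up to (5,1)
Step 3: enter (5,1), '.' pass, move up to (4,1)
Step 4: enter (4,1), '.' pass, move up to (3,1)
Step 5: enter (3,1), '.' pass, move up to (2,1)
Step 6: enter (2,1), '.' pass, move up to (1,1)
Step 7: enter (1,1), '.' pass, move up to (0,1)
Step 8: enter (0,1), '.' pass, move up to (-1,1)
Step 9: at (-1,1) — EXIT via top edge, pos 1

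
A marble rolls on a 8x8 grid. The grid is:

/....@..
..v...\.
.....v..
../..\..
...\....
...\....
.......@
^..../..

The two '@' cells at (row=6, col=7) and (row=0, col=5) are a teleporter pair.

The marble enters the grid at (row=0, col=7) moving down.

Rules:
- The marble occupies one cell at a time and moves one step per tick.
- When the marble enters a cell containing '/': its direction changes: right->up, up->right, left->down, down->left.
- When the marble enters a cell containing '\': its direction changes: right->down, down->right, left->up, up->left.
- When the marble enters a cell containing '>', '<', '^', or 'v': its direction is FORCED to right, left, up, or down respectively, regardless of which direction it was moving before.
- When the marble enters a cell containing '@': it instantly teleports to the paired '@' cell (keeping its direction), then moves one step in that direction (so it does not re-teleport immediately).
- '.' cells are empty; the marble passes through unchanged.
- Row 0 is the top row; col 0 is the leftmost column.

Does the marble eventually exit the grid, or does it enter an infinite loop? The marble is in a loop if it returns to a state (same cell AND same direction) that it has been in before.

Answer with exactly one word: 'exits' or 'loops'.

Answer: exits

Derivation:
Step 1: enter (0,7), '.' pass, move down to (1,7)
Step 2: enter (1,7), '.' pass, move down to (2,7)
Step 3: enter (2,7), '.' pass, move down to (3,7)
Step 4: enter (3,7), '.' pass, move down to (4,7)
Step 5: enter (4,7), '.' pass, move down to (5,7)
Step 6: enter (5,7), '.' pass, move down to (6,7)
Step 7: enter (6,7), '@' teleport (6,7)->(0,5), also enter (0,5), move down to (1,5)
Step 8: enter (1,5), '.' pass, move down to (2,5)
Step 9: enter (2,5), 'v' forces down->down, move down to (3,5)
Step 10: enter (3,5), '\' deflects down->right, move right to (3,6)
Step 11: enter (3,6), '.' pass, move right to (3,7)
Step 12: enter (3,7), '.' pass, move right to (3,8)
Step 13: at (3,8) — EXIT via right edge, pos 3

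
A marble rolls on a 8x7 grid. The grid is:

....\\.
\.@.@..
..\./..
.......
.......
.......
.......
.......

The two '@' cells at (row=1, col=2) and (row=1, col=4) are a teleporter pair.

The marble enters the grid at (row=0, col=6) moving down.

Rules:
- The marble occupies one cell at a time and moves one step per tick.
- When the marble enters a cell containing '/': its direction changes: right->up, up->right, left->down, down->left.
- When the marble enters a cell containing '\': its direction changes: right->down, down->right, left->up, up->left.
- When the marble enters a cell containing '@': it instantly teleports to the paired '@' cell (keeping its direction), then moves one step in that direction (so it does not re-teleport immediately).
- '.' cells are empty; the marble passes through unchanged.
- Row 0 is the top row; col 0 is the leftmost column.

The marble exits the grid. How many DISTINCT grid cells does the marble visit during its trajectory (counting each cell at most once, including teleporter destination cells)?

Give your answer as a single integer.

Answer: 8

Derivation:
Step 1: enter (0,6), '.' pass, move down to (1,6)
Step 2: enter (1,6), '.' pass, move down to (2,6)
Step 3: enter (2,6), '.' pass, move down to (3,6)
Step 4: enter (3,6), '.' pass, move down to (4,6)
Step 5: enter (4,6), '.' pass, move down to (5,6)
Step 6: enter (5,6), '.' pass, move down to (6,6)
Step 7: enter (6,6), '.' pass, move down to (7,6)
Step 8: enter (7,6), '.' pass, move down to (8,6)
Step 9: at (8,6) — EXIT via bottom edge, pos 6
Distinct cells visited: 8 (path length 8)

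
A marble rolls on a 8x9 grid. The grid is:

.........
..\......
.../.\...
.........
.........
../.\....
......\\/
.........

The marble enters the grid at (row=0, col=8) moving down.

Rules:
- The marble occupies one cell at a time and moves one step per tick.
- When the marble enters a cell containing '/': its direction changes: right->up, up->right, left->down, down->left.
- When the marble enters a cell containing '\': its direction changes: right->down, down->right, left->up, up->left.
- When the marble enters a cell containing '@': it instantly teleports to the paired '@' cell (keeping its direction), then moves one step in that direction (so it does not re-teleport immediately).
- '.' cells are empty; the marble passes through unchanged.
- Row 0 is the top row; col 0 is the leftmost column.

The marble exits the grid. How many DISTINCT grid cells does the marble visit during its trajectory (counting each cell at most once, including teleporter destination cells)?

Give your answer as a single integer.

Step 1: enter (0,8), '.' pass, move down to (1,8)
Step 2: enter (1,8), '.' pass, move down to (2,8)
Step 3: enter (2,8), '.' pass, move down to (3,8)
Step 4: enter (3,8), '.' pass, move down to (4,8)
Step 5: enter (4,8), '.' pass, move down to (5,8)
Step 6: enter (5,8), '.' pass, move down to (6,8)
Step 7: enter (6,8), '/' deflects down->left, move left to (6,7)
Step 8: enter (6,7), '\' deflects left->up, move up to (5,7)
Step 9: enter (5,7), '.' pass, move up to (4,7)
Step 10: enter (4,7), '.' pass, move up to (3,7)
Step 11: enter (3,7), '.' pass, move up to (2,7)
Step 12: enter (2,7), '.' pass, move up to (1,7)
Step 13: enter (1,7), '.' pass, move up to (0,7)
Step 14: enter (0,7), '.' pass, move up to (-1,7)
Step 15: at (-1,7) — EXIT via top edge, pos 7
Distinct cells visited: 14 (path length 14)

Answer: 14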